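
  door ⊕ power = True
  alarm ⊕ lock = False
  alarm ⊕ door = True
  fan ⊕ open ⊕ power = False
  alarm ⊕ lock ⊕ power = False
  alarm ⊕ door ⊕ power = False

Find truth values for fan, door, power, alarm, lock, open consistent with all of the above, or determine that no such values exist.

Adding constraints 2, 3, 5, 6 mod 2: every variable appears an even number of times on the left, so the left side is 0.
But the right sides sum to 1 (mod 2). 0 ≠ 1 — the system is inconsistent.

UNSATISFIABLE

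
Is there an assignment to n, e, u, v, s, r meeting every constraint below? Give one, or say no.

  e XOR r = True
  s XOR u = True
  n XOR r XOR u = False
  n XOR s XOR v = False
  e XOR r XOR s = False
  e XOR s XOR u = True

n = True, e = False, u = False, v = False, s = True, r = True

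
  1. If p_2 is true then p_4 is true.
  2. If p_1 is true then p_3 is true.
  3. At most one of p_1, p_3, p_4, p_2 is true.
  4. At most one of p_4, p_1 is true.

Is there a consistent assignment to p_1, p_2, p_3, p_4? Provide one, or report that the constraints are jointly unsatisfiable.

p_1 = False; p_2 = False; p_3 = True; p_4 = False

  (1) p_2=F ⇒ p_4: vacuous ✓
  (2) p_1=F ⇒ p_3: vacuous ✓
  (3) {p_1, p_3, p_4, p_2}: 1 true — at most one ✓
  (4) {p_4, p_1}: 0 true — at most one ✓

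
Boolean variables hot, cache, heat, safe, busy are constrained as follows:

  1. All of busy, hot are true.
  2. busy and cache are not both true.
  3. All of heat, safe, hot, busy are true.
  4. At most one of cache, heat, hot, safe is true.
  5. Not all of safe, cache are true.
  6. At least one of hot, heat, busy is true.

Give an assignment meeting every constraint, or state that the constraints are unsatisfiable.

UNSATISFIABLE

Case heat = True:
  (1) forces busy = True.
  (1) forces hot = True.
  Constraint (4) is violated (heat=T, hot=T) — contradiction.
Case heat = False:
  Constraint (3) is violated (heat=F) — contradiction.
Both cases fail — unsatisfiable.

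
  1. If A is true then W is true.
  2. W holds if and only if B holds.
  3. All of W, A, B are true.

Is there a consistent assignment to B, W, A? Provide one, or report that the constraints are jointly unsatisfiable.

B = True, W = True, A = True

  (1) A=T ⇒ W: T ✓
  (2) W=T, B=T — same ✓
  (3) {W, A, B}: all 3 true ✓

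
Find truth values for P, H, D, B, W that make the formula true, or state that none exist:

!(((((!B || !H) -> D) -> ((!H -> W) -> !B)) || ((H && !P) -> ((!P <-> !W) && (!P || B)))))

P=F, H=T, D=F, B=T, W=T

  !(((((!B || !H) -> D) -> ((!H -> W) -> !B)) || ((H && !P) -> ((!P <-> !W) && (!P || B))))) = True
    (((!B || !H) -> D) -> ((!H -> W) -> !B)) || ((H && !P) -> ((!P <-> !W) && (!P || B))) = False
      ((!B || !H) -> D) -> ((!H -> W) -> !B) = False
        (!B || !H) -> D = True
          !B || !H = False
            !B = False
            !H = False
        (!H -> W) -> !B = False
          !H -> W = True
            !H = False
          !B = False
      (H && !P) -> ((!P <-> !W) && (!P || B)) = False
        H && !P = True
          !P = True
        (!P <-> !W) && (!P || B) = False
          !P <-> !W = False
            !P = True
            !W = False
          !P || B = True
            !P = True
The formula evaluates to True.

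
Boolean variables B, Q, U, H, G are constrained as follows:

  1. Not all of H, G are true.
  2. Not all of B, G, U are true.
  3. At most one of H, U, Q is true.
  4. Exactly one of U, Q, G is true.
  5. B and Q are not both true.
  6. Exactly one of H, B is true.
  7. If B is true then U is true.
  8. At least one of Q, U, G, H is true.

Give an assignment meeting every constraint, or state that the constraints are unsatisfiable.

B: True; Q: False; U: True; H: False; G: False

  (1) {H, G}: 0/2 true — not all ✓
  (2) {B, G, U}: 2/3 true — not all ✓
  (3) {H, U, Q}: 1 true — at most one ✓
  (4) {U, Q, G}: 1 true — exactly one ✓
  (5) B=T, Q=F — not both ✓
  (6) {H, B}: 1 true — exactly one ✓
  (7) B=T ⇒ U: T ✓
  (8) {Q, U, G, H}: 1 true — at least one ✓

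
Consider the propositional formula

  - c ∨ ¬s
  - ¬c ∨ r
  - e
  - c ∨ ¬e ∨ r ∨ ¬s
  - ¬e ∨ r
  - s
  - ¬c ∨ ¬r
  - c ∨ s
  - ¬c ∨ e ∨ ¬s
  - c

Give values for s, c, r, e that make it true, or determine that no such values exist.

No satisfying assignment exists.

Case c = True:
  (¬c ∨ r) forces r = True.
  Clause (¬c ∨ ¬r) is falsified — contradiction.
Case c = False:
  Clause (c) is falsified — contradiction.
Both cases fail, so the formula is unsatisfiable.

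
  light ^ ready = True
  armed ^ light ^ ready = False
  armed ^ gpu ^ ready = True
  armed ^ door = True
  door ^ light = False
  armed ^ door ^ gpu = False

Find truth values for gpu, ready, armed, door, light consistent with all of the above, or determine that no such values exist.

gpu=T; ready=T; armed=T; door=F; light=F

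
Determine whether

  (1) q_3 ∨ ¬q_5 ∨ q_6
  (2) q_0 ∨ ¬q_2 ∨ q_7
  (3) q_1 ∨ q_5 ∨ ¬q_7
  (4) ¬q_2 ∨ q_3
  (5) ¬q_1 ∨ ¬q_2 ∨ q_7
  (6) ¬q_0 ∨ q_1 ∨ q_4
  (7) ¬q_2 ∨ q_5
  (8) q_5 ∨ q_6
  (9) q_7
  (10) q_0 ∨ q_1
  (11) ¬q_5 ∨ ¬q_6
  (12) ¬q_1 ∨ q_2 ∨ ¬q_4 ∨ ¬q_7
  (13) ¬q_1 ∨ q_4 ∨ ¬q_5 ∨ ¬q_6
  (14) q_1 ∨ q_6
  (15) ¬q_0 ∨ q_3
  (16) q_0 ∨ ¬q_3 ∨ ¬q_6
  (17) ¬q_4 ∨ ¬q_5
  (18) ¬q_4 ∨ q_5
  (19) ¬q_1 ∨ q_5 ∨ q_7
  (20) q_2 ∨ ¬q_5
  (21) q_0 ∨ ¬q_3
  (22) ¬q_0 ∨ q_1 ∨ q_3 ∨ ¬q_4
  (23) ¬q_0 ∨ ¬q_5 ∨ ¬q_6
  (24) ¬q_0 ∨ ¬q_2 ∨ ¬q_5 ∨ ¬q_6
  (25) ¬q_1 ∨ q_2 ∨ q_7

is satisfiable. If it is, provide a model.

q_0=T, q_1=T, q_2=T, q_3=T, q_4=F, q_5=T, q_6=F, q_7=T

Unit clause (q_7) forces q_7 = True.
Set q_0 = True.
  then (¬q_0 ∨ q_3) forces q_3 = True.
Try q_1 = False:
  (q_1 ∨ q_5 ∨ ¬q_7) forces q_5 = True.
  (¬q_0 ∨ q_1 ∨ q_4) forces q_4 = True.
  clause (¬q_4 ∨ ¬q_5) is falsified — backtrack.
So q_1 = True.
Set q_2 = True.
  then (¬q_2 ∨ q_5) forces q_5 = True.
  then (¬q_5 ∨ ¬q_6) forces q_6 = False.
  then (¬q_4 ∨ ¬q_5) forces q_4 = False.
All clauses satisfied.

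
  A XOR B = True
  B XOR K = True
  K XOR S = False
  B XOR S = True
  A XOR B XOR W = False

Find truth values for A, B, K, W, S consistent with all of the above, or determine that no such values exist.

A=F, B=T, K=F, W=T, S=F

A XOR B = F XOR T = True ✓
B XOR K = T XOR F = True ✓
K XOR S = F XOR F = False ✓
B XOR S = T XOR F = True ✓
A XOR B XOR W = F XOR T XOR T = False ✓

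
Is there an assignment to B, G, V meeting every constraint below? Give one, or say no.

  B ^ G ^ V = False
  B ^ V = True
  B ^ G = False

B = True, G = True, V = False

B ^ G ^ V = T ^ T ^ F = False ✓
B ^ V = T ^ F = True ✓
B ^ G = T ^ T = False ✓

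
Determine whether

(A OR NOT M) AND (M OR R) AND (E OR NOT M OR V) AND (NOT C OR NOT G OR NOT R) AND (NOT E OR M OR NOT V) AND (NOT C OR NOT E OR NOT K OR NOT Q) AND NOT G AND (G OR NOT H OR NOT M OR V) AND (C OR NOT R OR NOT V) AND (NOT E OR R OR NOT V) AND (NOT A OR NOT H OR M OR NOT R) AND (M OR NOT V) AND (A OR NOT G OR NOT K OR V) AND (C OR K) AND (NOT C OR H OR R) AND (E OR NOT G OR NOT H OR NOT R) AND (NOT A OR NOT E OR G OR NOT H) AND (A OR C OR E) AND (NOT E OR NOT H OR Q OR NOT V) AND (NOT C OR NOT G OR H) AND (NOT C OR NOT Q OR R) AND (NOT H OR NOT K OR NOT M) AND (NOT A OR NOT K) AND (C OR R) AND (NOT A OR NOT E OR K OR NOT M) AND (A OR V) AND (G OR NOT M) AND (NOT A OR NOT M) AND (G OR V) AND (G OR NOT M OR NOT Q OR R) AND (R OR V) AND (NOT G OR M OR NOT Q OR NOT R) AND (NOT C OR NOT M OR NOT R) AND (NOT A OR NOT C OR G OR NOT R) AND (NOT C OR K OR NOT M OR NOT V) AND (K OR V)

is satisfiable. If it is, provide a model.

No satisfying assignment exists.

Case V = True:
  (NOT G) forces G = False.
  (M OR NOT V) forces M = True.
  Clause (G OR NOT M) is falsified — contradiction.
Case V = False:
  (NOT G) forces G = False.
  Clause (G OR V) is falsified — contradiction.
Both cases fail, so the formula is unsatisfiable.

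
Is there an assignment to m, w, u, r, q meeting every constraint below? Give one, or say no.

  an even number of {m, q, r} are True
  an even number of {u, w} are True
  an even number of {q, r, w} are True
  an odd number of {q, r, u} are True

Adding constraints 2, 3, 4 mod 2: every variable appears an even number of times on the left, so the left side is 0.
But the right sides sum to 1 (mod 2). 0 ≠ 1 — the system is inconsistent.

UNSATISFIABLE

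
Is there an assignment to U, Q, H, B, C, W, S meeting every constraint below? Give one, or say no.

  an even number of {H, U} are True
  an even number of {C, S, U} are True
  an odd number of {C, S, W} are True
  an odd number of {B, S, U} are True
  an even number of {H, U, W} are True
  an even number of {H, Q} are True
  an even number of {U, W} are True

The formula is unsatisfiable.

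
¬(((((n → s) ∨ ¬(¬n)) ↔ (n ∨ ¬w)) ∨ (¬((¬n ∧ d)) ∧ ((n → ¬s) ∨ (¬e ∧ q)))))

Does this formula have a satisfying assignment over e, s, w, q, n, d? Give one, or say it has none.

e=T, s=T, w=T, q=T, n=F, d=T

  ¬(((((n → s) ∨ ¬(¬n)) ↔ (n ∨ ¬w)) ∨ (¬((¬n ∧ d)) ∧ ((n → ¬s) ∨ (¬e ∧ q))))) = True
    (((n → s) ∨ ¬(¬n)) ↔ (n ∨ ¬w)) ∨ (¬((¬n ∧ d)) ∧ ((n → ¬s) ∨ (¬e ∧ q))) = False
      ((n → s) ∨ ¬(¬n)) ↔ (n ∨ ¬w) = False
        (n → s) ∨ ¬(¬n) = True
          n → s = True
          ¬(¬n) = False
            ¬n = True
        n ∨ ¬w = False
          ¬w = False
      ¬((¬n ∧ d)) ∧ ((n → ¬s) ∨ (¬e ∧ q)) = False
        ¬((¬n ∧ d)) = False
          ¬n ∧ d = True
            ¬n = True
        (n → ¬s) ∨ (¬e ∧ q) = True
          n → ¬s = True
            ¬s = False
          ¬e ∧ q = False
            ¬e = False
The formula evaluates to True.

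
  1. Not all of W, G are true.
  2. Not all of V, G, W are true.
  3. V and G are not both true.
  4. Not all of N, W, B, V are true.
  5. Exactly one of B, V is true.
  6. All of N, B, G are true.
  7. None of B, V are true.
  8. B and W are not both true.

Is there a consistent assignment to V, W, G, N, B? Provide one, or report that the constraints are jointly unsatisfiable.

Unsatisfiable

Case B = True:
  Constraint (7) is violated (B=T) — contradiction.
Case B = False:
  Constraint (6) is violated (B=F) — contradiction.
Both cases fail — unsatisfiable.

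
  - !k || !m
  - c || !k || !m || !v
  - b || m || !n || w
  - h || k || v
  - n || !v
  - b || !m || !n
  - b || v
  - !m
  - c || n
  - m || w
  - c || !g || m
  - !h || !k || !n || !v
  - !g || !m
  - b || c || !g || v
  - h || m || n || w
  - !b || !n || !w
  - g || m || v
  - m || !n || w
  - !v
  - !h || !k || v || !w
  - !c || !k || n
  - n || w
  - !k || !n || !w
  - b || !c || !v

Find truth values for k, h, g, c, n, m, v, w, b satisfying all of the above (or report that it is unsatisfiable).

Unit clause (!m) forces m = False.
In (m || w) only w is left, so w = True.
Unit clause (!v) forces v = False.
In (b || v) only b is left, so b = True.
In (!b || !n || !w) only !n is left, so n = False.
In (g || m || v) only g is left, so g = True.
In (c || n) only c is left, so c = True.
In (!c || !k || n) only !k is left, so k = False.
In (h || k || v) only h is left, so h = True.
All clauses satisfied.

k=F; h=T; g=T; c=T; n=F; m=F; v=F; w=T; b=T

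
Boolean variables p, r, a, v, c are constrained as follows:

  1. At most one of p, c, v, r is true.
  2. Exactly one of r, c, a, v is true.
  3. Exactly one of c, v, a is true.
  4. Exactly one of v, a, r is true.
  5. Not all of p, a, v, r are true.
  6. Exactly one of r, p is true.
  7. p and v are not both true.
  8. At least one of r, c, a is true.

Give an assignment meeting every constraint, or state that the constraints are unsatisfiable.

p=T; r=F; a=T; v=F; c=F

  (1) {p, c, v, r}: 1 true — at most one ✓
  (2) {r, c, a, v}: 1 true — exactly one ✓
  (3) {c, v, a}: 1 true — exactly one ✓
  (4) {v, a, r}: 1 true — exactly one ✓
  (5) {p, a, v, r}: 2/4 true — not all ✓
  (6) {r, p}: 1 true — exactly one ✓
  (7) p=T, v=F — not both ✓
  (8) {r, c, a}: 1 true — at least one ✓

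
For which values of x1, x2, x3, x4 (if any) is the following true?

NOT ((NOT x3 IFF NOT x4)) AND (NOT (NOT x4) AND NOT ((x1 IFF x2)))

x1: True, x2: False, x3: False, x4: True

  NOT ((NOT x3 IFF NOT x4)) = True
    NOT x3 IFF NOT x4 = False
      NOT x3 = True
      NOT x4 = False
  NOT (NOT x4) AND NOT ((x1 IFF x2)) = True
    NOT (NOT x4) = True
      NOT x4 = False
    NOT ((x1 IFF x2)) = True
      x1 IFF x2 = False
Both conjuncts True, so the formula holds.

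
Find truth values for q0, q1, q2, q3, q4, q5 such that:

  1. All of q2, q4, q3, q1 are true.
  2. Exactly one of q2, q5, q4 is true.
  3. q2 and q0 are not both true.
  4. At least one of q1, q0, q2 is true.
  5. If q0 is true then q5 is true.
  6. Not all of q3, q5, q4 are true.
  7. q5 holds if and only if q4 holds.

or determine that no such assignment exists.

No satisfying assignment exists.

Case q2 = True:
  (1) forces q4 = True.
  Constraint (2) is violated (q2=T, q4=T) — contradiction.
Case q2 = False:
  Constraint (1) is violated (q2=F) — contradiction.
Both cases fail — unsatisfiable.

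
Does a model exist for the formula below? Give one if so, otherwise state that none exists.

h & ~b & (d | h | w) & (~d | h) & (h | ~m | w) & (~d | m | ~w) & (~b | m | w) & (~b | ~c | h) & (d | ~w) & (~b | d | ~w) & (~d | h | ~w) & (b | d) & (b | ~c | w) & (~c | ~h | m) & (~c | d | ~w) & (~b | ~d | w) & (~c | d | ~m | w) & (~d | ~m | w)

m = True, c = False, d = True, w = True, b = False, h = True

Unit clause (h) forces h = True.
Unit clause (~b) forces b = False.
In (b | d) only d is left, so d = True.
Set m = True.
  then (~d | ~m | w) forces w = True.
Set c = False.
All clauses satisfied.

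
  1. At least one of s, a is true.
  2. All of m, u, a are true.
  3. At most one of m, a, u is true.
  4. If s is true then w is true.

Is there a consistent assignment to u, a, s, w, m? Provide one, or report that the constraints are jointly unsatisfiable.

Case u = True:
  (2) forces m = True.
  Constraint (3) is violated (m=T, u=T) — contradiction.
Case u = False:
  Constraint (2) is violated (u=F) — contradiction.
Both cases fail — unsatisfiable.

The formula is unsatisfiable.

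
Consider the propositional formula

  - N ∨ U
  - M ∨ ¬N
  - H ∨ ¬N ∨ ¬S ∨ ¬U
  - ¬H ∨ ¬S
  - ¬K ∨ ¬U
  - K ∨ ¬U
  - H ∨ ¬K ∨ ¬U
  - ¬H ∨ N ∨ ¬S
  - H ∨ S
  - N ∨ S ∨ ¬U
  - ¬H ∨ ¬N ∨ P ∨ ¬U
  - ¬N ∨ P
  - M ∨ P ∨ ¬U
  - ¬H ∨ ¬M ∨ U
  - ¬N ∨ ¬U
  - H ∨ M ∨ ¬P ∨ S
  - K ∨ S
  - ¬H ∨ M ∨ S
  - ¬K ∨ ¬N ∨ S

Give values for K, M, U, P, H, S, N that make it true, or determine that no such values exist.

K = False; M = True; U = False; P = True; H = False; S = True; N = True

Set K = False.
  then (K ∨ ¬U) forces U = False.
  then (K ∨ S) forces S = True.
  then (N ∨ U) forces N = True.
  then (M ∨ ¬N) forces M = True.
  then (¬H ∨ ¬S) forces H = False.
  then (¬N ∨ P) forces P = True.
All clauses satisfied.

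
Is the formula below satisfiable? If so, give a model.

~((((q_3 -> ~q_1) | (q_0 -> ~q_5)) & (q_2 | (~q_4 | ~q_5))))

q_0 = False, q_1 = True, q_2 = False, q_3 = False, q_4 = True, q_5 = True

  ~((((q_3 -> ~q_1) | (q_0 -> ~q_5)) & (q_2 | (~q_4 | ~q_5)))) = True
    ((q_3 -> ~q_1) | (q_0 -> ~q_5)) & (q_2 | (~q_4 | ~q_5)) = False
      (q_3 -> ~q_1) | (q_0 -> ~q_5) = True
        q_3 -> ~q_1 = True
          ~q_1 = False
        q_0 -> ~q_5 = True
          ~q_5 = False
      q_2 | (~q_4 | ~q_5) = False
        ~q_4 | ~q_5 = False
          ~q_4 = False
          ~q_5 = False
The formula evaluates to True.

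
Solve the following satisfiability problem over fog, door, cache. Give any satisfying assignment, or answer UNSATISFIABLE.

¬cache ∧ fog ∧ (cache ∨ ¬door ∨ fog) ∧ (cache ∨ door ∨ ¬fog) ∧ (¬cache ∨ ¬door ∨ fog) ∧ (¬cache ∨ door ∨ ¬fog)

Unit clause (¬cache) forces cache = False.
Unit clause (fog) forces fog = True.
In (cache ∨ door ∨ ¬fog) only door is left, so door = True.
All clauses satisfied.

fog=T; door=T; cache=F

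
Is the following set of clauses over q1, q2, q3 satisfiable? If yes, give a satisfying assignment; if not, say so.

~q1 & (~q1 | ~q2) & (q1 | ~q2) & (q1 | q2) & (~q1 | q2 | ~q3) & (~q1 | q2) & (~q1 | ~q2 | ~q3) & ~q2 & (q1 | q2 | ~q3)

No satisfying assignment exists.

Case q1 = True:
  Clause (~q1) is falsified — contradiction.
Case q1 = False:
  (q1 | ~q2) forces q2 = False.
  Clause (q1 | q2) is falsified — contradiction.
Both cases fail, so the formula is unsatisfiable.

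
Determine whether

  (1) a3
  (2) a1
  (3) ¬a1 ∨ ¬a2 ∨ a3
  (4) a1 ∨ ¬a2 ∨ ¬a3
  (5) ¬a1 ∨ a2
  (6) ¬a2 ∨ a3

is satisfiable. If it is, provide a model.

a1 = True; a2 = True; a3 = True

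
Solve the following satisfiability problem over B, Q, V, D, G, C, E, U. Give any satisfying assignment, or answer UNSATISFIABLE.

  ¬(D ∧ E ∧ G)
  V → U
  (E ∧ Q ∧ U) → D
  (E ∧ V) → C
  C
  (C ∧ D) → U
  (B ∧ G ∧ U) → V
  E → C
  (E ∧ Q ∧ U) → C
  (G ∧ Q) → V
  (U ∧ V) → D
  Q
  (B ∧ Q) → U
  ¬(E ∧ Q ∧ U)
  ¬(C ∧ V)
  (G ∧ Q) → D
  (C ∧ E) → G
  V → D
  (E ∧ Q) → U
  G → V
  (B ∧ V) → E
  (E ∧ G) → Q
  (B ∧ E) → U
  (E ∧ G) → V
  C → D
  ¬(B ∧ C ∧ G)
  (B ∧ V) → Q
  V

Case V = True:
  (C) forces C = True.
  Clause (¬C ∨ ¬V) is falsified — contradiction.
Case V = False:
  Clause (V) is falsified — contradiction.
Both cases fail, so the formula is unsatisfiable.

Unsatisfiable — no assignment works.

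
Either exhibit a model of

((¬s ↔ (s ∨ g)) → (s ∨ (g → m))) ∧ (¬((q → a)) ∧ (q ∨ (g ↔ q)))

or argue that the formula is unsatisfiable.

s: True, a: False, q: True, m: False, g: False

  (¬s ↔ (s ∨ g)) → (s ∨ (g → m)) = True
    ¬s ↔ (s ∨ g) = False
      ¬s = False
      s ∨ g = True
    s ∨ (g → m) = True
      g → m = True
  ¬((q → a)) ∧ (q ∨ (g ↔ q)) = True
    ¬((q → a)) = True
      q → a = False
    q ∨ (g ↔ q) = True
      g ↔ q = False
Both conjuncts True, so the formula holds.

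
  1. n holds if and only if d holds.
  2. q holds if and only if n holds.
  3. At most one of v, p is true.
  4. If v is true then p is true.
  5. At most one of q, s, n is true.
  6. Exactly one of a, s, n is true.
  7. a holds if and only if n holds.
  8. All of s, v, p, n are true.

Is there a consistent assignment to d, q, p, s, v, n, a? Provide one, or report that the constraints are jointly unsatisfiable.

Case p = True:
  (3) with p=T forces v = False.
  Constraint (8) is violated (v=F) — contradiction.
Case p = False:
  Constraint (8) is violated (p=F) — contradiction.
Both cases fail — unsatisfiable.

Unsatisfiable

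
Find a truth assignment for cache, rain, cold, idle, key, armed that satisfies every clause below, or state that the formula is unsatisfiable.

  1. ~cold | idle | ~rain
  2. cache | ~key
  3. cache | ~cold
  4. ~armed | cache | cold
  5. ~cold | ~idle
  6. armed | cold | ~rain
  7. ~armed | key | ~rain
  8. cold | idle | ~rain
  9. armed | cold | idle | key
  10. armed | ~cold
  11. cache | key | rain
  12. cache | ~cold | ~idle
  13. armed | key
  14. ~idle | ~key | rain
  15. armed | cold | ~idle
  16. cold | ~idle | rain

cache: True; rain: True; cold: False; idle: True; key: True; armed: True

Try cache = False:
  (cache | ~key) forces key = False.
  (cache | ~cold) forces cold = False.
  (~armed | cache | cold) forces armed = False.
  clause (armed | key) is falsified — backtrack.
So cache = True.
Set rain = True.
Set cold = False.
  then (armed | cold | ~rain) forces armed = True.
  then (~armed | key | ~rain) forces key = True.
  then (cold | idle | ~rain) forces idle = True.
All clauses satisfied.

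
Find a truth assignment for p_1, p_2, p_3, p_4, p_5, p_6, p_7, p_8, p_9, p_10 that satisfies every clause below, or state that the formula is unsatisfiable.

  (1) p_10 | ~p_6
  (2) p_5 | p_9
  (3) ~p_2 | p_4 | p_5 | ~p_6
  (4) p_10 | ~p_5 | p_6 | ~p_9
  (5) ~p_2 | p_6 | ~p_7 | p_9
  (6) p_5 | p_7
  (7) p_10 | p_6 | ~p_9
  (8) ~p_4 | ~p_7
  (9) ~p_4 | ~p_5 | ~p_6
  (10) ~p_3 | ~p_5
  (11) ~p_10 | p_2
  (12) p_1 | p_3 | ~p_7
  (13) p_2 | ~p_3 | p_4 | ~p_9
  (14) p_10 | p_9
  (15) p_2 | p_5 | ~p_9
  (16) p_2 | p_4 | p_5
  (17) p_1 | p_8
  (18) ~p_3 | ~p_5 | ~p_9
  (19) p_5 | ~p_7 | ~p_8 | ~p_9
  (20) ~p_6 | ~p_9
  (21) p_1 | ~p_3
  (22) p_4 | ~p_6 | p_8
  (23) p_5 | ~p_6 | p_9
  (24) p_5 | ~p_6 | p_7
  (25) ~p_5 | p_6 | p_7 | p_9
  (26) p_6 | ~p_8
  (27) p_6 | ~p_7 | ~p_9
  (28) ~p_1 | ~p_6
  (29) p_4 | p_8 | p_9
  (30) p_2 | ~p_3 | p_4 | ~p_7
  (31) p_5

p_1 = True, p_2 = True, p_3 = False, p_4 = False, p_5 = True, p_6 = False, p_7 = False, p_8 = False, p_9 = True, p_10 = True

Unit clause (p_5) forces p_5 = True.
In (~p_3 | ~p_5) only ~p_3 is left, so p_3 = False.
Set p_1 = True.
  then (~p_1 | ~p_6) forces p_6 = False.
  then (p_6 | ~p_8) forces p_8 = False.
Try p_2 = False:
  (~p_10 | p_2) forces p_10 = False.
  (p_10 | ~p_5 | p_6 | ~p_9) forces p_9 = False.
  clause (p_10 | p_9) is falsified — backtrack.
So p_2 = True.
Set p_4 = False.
  then (p_4 | p_8 | p_9) forces p_9 = True.
  then (p_10 | ~p_5 | p_6 | ~p_9) forces p_10 = True.
  then (p_6 | ~p_7 | ~p_9) forces p_7 = False.
All clauses satisfied.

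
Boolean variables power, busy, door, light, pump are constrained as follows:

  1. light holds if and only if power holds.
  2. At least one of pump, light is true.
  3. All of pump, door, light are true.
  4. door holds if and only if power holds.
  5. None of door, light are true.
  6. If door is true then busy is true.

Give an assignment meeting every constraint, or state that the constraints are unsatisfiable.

Case door = True:
  Constraint (5) is violated (door=T) — contradiction.
Case door = False:
  Constraint (3) is violated (door=F) — contradiction.
Both cases fail — unsatisfiable.

The formula is unsatisfiable.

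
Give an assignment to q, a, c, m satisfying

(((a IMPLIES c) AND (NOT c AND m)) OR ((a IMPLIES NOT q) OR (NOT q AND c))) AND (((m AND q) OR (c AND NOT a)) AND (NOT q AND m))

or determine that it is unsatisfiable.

q: False, a: False, c: True, m: True

  ((a IMPLIES c) AND (NOT c AND m)) OR ((a IMPLIES NOT q) OR (NOT q AND c)) = True
    (a IMPLIES c) AND (NOT c AND m) = False
      a IMPLIES c = True
      NOT c AND m = False
        NOT c = False
    (a IMPLIES NOT q) OR (NOT q AND c) = True
      a IMPLIES NOT q = True
        NOT q = True
      NOT q AND c = True
        NOT q = True
  ((m AND q) OR (c AND NOT a)) AND (NOT q AND m) = True
    (m AND q) OR (c AND NOT a) = True
      m AND q = False
      c AND NOT a = True
        NOT a = True
    NOT q AND m = True
      NOT q = True
Both conjuncts True, so the formula holds.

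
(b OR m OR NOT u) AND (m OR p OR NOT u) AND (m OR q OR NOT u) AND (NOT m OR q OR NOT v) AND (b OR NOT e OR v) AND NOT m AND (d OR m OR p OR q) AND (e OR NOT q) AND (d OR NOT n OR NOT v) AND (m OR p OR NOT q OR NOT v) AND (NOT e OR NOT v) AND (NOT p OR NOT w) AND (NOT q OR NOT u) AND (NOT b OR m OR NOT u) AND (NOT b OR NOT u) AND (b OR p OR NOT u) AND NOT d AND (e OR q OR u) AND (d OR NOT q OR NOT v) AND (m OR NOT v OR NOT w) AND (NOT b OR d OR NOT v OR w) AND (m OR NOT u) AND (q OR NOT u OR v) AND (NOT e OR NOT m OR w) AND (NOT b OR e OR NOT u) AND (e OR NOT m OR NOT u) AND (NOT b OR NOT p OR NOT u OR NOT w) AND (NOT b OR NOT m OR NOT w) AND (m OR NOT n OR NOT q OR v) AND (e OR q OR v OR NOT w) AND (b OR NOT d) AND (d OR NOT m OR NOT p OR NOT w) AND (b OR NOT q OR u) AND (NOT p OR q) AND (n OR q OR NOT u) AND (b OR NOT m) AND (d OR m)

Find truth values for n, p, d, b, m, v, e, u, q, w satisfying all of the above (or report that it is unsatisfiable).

Case d = True:
  Clause (NOT d) is falsified — contradiction.
Case d = False:
  (NOT m) forces m = False.
  Clause (d OR m) is falsified — contradiction.
Both cases fail, so the formula is unsatisfiable.

Unsatisfiable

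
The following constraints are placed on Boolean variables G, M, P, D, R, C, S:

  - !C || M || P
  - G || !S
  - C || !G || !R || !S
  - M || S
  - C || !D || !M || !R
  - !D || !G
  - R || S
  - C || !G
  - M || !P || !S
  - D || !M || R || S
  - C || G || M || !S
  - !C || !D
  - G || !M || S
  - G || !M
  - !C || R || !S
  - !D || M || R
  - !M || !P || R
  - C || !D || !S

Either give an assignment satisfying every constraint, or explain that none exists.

Set G = True.
  then (!D || !G) forces D = False.
  then (C || !G) forces C = True.
Try M = False:
  (!C || M || P) forces P = True.
  (M || S) forces S = True.
  clause (M || !P || !S) is falsified — backtrack.
So M = True.
Set P = True.
  then (!M || !P || R) forces R = True.
Set S = True.
All clauses satisfied.

G = True, M = True, P = True, D = False, R = True, C = True, S = True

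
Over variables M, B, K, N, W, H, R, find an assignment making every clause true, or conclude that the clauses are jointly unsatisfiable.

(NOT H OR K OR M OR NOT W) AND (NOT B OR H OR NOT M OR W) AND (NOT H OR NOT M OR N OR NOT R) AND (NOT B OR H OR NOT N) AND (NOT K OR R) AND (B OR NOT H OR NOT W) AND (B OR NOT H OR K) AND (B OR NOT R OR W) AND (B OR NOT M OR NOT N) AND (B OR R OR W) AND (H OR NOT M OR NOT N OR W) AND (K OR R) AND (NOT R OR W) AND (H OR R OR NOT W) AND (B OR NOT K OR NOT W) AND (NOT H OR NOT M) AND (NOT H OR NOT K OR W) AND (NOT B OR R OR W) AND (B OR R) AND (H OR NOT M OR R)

M: True; B: True; K: True; N: False; W: True; H: False; R: True

Set M = True.
  then (NOT H OR NOT M) forces H = False.
  then (H OR NOT M OR R) forces R = True.
  then (NOT R OR W) forces W = True.
Set B = True.
  then (NOT B OR H OR NOT N) forces N = False.
Set K = True.
All clauses satisfied.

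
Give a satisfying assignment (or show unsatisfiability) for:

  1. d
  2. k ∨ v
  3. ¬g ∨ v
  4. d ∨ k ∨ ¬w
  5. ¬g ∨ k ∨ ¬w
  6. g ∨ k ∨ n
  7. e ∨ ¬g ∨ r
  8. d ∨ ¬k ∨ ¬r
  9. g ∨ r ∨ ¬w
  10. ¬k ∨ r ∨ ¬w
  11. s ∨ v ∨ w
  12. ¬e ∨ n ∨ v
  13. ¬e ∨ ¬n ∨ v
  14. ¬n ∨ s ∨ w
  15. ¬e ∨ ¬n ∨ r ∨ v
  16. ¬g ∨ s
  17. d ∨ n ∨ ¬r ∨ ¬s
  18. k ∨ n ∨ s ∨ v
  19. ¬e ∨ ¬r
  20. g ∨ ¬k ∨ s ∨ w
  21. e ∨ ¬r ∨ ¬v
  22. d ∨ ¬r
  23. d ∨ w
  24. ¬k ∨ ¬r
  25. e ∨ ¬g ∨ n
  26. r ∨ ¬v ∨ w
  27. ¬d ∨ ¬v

w = False, g = False, s = True, e = False, n = True, r = False, d = True, k = True, v = False

Unit clause (d) forces d = True.
In (¬d ∨ ¬v) only ¬v is left, so v = False.
In (k ∨ v) only k is left, so k = True.
In (¬g ∨ v) only ¬g is left, so g = False.
In (¬k ∨ ¬r) only ¬r is left, so r = False.
In (g ∨ r ∨ ¬w) only ¬w is left, so w = False.
In (s ∨ v ∨ w) only s is left, so s = True.
Try e = True:
  (¬e ∨ n ∨ v) forces n = True.
  clause (¬e ∨ ¬n ∨ v) is falsified — backtrack.
So e = False.
Set n = True.
All clauses satisfied.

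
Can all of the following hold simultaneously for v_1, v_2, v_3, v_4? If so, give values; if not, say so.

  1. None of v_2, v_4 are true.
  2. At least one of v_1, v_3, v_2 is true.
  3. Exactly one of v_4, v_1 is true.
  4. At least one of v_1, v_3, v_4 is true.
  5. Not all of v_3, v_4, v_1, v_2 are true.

v_1: True, v_2: False, v_3: False, v_4: False

  (1) {v_2, v_4}: 0 true — none ✓
  (2) {v_1, v_3, v_2}: 1 true — at least one ✓
  (3) {v_4, v_1}: 1 true — exactly one ✓
  (4) {v_1, v_3, v_4}: 1 true — at least one ✓
  (5) {v_3, v_4, v_1, v_2}: 1/4 true — not all ✓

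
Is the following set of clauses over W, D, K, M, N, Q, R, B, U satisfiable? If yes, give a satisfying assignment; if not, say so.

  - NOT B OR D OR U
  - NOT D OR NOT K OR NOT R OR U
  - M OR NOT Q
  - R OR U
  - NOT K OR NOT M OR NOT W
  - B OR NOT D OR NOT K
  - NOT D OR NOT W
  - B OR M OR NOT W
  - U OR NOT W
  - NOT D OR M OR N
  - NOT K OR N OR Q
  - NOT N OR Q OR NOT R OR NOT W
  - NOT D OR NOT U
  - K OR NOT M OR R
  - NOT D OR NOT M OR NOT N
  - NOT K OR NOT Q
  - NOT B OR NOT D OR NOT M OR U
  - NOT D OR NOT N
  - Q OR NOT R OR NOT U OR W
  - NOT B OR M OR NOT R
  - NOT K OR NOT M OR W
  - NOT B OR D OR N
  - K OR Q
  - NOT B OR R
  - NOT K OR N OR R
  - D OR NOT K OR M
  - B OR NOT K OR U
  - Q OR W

Set W = False.
  then (Q OR W) forces Q = True.
  then (M OR NOT Q) forces M = True.
  then (NOT K OR NOT Q) forces K = False.
  then (K OR NOT M OR R) forces R = True.
Set D = False.
Set N = True.
Set B = True.
  then (NOT B OR D OR U) forces U = True.
All clauses satisfied.

W=F; D=F; K=F; M=T; N=T; Q=T; R=T; B=T; U=T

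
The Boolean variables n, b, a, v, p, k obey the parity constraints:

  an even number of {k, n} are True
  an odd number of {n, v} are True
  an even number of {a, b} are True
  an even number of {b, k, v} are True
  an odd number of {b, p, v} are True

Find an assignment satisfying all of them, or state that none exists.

n = True; b = True; a = True; v = False; p = False; k = True

{k, n}: 2 true → even ✓
{n, v}: 1 true → odd ✓
{a, b}: 2 true → even ✓
{b, k, v}: 2 true → even ✓
{b, p, v}: 1 true → odd ✓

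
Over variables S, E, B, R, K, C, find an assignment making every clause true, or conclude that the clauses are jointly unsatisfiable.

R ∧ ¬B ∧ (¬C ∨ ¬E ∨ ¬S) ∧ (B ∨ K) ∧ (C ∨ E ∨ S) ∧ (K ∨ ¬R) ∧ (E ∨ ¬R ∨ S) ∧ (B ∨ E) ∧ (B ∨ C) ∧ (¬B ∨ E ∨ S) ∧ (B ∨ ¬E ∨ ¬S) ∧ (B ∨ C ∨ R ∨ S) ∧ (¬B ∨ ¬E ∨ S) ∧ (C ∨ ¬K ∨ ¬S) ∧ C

S=F; E=T; B=F; R=T; K=T; C=T

Unit clause (R) forces R = True.
Unit clause (¬B) forces B = False.
In (B ∨ K) only K is left, so K = True.
In (B ∨ E) only E is left, so E = True.
In (B ∨ C) only C is left, so C = True.
In (B ∨ ¬E ∨ ¬S) only ¬S is left, so S = False.
All clauses satisfied.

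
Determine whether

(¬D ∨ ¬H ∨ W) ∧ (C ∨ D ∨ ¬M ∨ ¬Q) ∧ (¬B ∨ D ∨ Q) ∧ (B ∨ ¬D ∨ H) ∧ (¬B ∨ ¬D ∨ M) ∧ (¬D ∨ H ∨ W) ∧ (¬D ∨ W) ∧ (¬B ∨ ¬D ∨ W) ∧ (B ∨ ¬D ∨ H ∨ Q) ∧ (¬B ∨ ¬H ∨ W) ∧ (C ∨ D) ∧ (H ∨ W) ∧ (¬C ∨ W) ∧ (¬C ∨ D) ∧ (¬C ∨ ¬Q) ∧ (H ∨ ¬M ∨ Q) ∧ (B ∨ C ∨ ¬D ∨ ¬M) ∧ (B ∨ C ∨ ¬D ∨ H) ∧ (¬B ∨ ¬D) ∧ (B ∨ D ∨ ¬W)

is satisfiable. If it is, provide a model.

Set C = False.
  then (C ∨ D) forces D = True.
  then (¬B ∨ ¬D) forces B = False.
  then (B ∨ ¬D ∨ H) forces H = True.
  then (¬D ∨ W) forces W = True.
  then (B ∨ C ∨ ¬D ∨ ¬M) forces M = False.
Set Q = False.
All clauses satisfied.

C = False, B = False, M = False, Q = False, W = True, H = True, D = True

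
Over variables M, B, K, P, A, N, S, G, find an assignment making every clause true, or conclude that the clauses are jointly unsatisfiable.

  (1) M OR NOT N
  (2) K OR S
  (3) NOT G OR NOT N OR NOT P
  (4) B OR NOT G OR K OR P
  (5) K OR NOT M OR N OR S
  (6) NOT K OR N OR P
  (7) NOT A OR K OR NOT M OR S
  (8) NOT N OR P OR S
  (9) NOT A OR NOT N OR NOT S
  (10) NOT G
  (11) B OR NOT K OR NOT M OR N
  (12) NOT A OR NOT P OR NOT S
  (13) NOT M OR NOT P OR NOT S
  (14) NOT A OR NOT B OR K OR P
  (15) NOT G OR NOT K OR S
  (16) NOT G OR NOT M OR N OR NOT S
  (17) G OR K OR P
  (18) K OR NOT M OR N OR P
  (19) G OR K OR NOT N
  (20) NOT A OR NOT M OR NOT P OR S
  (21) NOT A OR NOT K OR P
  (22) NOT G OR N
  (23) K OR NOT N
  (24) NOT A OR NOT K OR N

Unit clause (NOT G) forces G = False.
Set M = False.
  then (M OR NOT N) forces N = False.
Set B = True.
Set K = True.
  then (NOT K OR N OR P) forces P = True.
  then (NOT A OR NOT K OR N) forces A = False.
Set S = True.
All clauses satisfied.

M=F, B=T, K=T, P=T, A=F, N=F, S=T, G=F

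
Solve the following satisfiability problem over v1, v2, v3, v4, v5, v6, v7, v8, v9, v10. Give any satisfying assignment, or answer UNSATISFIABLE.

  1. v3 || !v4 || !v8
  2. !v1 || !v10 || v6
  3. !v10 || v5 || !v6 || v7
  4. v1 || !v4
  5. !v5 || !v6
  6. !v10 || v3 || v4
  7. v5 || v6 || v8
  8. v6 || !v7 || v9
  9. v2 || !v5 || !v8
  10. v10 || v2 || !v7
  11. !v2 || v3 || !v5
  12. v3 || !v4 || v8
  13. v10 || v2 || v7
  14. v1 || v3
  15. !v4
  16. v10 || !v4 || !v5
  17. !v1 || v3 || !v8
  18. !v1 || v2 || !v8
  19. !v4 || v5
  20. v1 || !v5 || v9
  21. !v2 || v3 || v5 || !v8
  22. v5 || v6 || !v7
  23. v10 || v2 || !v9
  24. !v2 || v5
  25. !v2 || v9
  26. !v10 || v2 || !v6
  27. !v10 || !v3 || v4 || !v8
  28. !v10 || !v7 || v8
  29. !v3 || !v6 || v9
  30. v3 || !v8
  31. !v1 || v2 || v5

v1=F; v2=T; v3=T; v4=F; v5=T; v6=F; v7=F; v8=F; v9=T; v10=F

Unit clause (!v4) forces v4 = False.
Set v1 = False.
  then (v1 || v3) forces v3 = True.
Set v2 = True.
  then (!v2 || v5) forces v5 = True.
  then (!v2 || v9) forces v9 = True.
  then (!v5 || !v6) forces v6 = False.
Set v7 = False.
Set v8 = False.
Set v10 = False.
All clauses satisfied.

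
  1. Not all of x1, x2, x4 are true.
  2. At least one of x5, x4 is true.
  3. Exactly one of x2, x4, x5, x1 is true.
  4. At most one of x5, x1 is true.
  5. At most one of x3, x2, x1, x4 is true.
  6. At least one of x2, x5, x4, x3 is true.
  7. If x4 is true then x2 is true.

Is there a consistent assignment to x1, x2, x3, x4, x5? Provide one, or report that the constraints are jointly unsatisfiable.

x1 = False, x2 = False, x3 = True, x4 = False, x5 = True

  (1) {x1, x2, x4}: 0/3 true — not all ✓
  (2) {x5, x4}: 1 true — at least one ✓
  (3) {x2, x4, x5, x1}: 1 true — exactly one ✓
  (4) {x5, x1}: 1 true — at most one ✓
  (5) {x3, x2, x1, x4}: 1 true — at most one ✓
  (6) {x2, x5, x4, x3}: 2 true — at least one ✓
  (7) x4=F ⇒ x2: vacuous ✓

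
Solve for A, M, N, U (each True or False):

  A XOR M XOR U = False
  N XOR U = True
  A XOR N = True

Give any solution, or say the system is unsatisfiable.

A = True; M = False; N = False; U = True

A XOR M XOR U = T XOR F XOR T = False ✓
N XOR U = F XOR T = True ✓
A XOR N = T XOR F = True ✓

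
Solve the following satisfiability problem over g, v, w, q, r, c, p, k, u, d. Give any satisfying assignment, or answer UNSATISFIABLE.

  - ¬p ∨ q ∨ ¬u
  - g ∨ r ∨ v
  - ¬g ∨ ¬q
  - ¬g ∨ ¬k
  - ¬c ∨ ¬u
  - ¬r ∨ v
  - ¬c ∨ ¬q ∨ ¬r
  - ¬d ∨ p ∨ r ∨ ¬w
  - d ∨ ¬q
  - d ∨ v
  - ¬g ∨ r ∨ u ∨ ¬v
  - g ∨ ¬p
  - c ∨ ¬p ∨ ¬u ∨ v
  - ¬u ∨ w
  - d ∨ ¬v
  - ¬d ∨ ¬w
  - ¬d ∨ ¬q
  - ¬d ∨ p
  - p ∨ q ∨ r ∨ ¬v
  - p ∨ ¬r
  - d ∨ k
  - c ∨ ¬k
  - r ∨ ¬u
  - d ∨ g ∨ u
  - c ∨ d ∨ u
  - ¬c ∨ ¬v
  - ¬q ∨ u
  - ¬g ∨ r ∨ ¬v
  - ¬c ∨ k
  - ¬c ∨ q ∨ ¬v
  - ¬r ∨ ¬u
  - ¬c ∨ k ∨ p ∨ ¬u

g: True, v: True, w: False, q: False, r: True, c: False, p: True, k: False, u: False, d: True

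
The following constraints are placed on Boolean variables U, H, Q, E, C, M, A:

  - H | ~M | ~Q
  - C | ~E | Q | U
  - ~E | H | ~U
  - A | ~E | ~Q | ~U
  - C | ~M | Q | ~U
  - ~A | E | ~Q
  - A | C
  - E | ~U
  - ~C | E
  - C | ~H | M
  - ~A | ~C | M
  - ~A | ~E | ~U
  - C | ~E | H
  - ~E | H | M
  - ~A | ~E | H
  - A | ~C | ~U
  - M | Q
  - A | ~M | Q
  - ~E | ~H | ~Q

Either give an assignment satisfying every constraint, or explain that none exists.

U = False, H = True, Q = False, E = False, C = False, M = True, A = True

Set U = False.
Set H = True.
Try Q = True:
  (~E | ~H | ~Q) forces E = False.
  (~A | E | ~Q) forces A = False.
  (A | C) forces C = True.
  clause (~C | E) is falsified — backtrack.
So Q = False.
  then (M | Q) forces M = True.
  then (A | ~M | Q) forces A = True.
Set E = False.
  then (~C | E) forces C = False.
All clauses satisfied.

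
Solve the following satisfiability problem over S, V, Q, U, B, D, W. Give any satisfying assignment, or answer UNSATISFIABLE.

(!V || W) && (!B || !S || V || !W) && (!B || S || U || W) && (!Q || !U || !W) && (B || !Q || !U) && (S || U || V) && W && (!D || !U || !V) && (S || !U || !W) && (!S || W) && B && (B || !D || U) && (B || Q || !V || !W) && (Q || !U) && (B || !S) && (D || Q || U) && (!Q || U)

S=F, V=T, Q=F, U=F, B=T, D=T, W=T

Unit clause (W) forces W = True.
Unit clause (B) forces B = True.
Set S = False.
  then (S || !U || !W) forces U = False.
  then (!Q || U) forces Q = False.
  then (S || U || V) forces V = True.
  then (D || Q || U) forces D = True.
All clauses satisfied.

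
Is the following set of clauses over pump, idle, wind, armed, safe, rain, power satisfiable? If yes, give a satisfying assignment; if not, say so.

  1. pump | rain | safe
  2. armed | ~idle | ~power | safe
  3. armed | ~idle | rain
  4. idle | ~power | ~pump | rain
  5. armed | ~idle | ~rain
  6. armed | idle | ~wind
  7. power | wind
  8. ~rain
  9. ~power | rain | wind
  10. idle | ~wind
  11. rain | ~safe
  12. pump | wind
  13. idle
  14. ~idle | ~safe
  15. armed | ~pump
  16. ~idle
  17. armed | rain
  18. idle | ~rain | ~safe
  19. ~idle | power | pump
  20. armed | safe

Case idle = True:
  Clause (~idle) is falsified — contradiction.
Case idle = False:
  Clause (idle) is falsified — contradiction.
Both cases fail, so the formula is unsatisfiable.

UNSATISFIABLE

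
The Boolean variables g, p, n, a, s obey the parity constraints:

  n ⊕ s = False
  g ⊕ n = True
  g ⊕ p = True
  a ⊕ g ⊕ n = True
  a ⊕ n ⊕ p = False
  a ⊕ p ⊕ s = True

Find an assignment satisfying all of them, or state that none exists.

Unsatisfiable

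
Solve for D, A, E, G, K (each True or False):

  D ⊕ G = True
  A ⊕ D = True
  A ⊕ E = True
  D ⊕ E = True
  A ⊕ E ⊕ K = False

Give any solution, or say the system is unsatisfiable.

Adding constraints 2, 3, 4 mod 2: every variable appears an even number of times on the left, so the left side is 0.
But the right sides sum to 1 (mod 2). 0 ≠ 1 — the system is inconsistent.

UNSATISFIABLE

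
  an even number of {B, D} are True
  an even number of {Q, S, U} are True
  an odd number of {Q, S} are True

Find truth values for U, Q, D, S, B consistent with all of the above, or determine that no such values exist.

U = True, Q = True, D = True, S = False, B = True

{B, D}: 2 true → even ✓
{Q, S, U}: 2 true → even ✓
{Q, S}: 1 true → odd ✓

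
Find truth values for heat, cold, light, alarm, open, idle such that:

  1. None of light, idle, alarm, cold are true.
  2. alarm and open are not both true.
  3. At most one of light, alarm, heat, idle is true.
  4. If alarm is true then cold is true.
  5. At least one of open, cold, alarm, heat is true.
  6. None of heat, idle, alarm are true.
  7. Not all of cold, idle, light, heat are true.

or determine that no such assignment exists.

heat: False, cold: False, light: False, alarm: False, open: True, idle: False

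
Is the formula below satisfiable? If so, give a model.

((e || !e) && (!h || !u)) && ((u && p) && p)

p = True; u = True; h = False; e = True

  (e || !e) && (!h || !u) = True
    e || !e = True
      !e = False
    !h || !u = True
      !h = True
      !u = False
  (u && p) && p = True
    u && p = True
Both conjuncts True, so the formula holds.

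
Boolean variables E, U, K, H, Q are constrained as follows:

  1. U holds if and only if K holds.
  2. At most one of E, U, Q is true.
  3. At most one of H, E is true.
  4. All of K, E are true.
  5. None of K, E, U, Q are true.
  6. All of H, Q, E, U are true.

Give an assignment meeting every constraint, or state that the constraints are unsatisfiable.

Unsatisfiable

Case E = True:
  Constraint (5) is violated (E=T) — contradiction.
Case E = False:
  Constraint (4) is violated (E=F) — contradiction.
Both cases fail — unsatisfiable.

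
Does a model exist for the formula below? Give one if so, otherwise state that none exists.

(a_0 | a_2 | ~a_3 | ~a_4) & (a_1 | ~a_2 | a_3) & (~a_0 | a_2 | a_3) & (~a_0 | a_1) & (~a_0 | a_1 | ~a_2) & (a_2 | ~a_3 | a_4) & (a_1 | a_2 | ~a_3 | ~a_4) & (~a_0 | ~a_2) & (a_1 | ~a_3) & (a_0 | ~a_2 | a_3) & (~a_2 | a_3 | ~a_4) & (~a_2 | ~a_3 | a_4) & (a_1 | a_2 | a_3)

Set a_0 = True.
  then (~a_0 | a_1) forces a_1 = True.
  then (~a_0 | ~a_2) forces a_2 = False.
  then (~a_0 | a_2 | a_3) forces a_3 = True.
  then (a_2 | ~a_3 | a_4) forces a_4 = True.
All clauses satisfied.

a_0: True, a_1: True, a_2: False, a_3: True, a_4: True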